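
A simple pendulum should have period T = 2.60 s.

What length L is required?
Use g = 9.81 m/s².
T = 2π√(L/g) → L = g(T/2π)² = 9.81×(2.6/2π)² = 1.68 m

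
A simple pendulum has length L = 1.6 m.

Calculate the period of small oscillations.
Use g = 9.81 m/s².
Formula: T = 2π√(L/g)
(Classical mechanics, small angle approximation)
T = 2π√(L/g) = 2π√(1.6/9.81) = 2.537 s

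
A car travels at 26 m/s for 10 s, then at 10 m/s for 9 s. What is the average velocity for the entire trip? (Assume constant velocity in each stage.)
d₁ = v₁t₁ = 26 × 10 = 260 m
d₂ = v₂t₂ = 10 × 9 = 90 m
d_total = 350 m, t_total = 19 s
v_avg = d_total/t_total = 350/19 = 18.42 m/s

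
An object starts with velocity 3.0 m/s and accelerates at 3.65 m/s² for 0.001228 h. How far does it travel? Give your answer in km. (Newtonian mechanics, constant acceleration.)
d = v₀t + ½at² (with unit conversion) = 0.04893 km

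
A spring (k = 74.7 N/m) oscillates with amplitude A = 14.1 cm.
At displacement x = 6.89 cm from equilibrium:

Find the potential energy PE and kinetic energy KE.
E_total = ½kA² = ½×74.7×(0.141)² = 0.7426 J
PE = ½kx² = ½×74.7×(0.0689)² = 0.1773 J
KE = E_total − PE = 0.5652 J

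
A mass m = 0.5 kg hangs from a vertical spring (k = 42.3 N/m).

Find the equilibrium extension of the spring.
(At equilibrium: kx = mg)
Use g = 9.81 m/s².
x_eq = mg/k = 0.5×9.81/42.3 = 0.116 m = 11.6 cm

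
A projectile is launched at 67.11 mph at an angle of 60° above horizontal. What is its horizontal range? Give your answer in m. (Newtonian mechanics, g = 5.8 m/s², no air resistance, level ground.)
R = v₀² sin(2θ) / g (with unit conversion) = 134.4 m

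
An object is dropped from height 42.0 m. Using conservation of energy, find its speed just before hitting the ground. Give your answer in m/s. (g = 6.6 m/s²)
mgh = ½mv² → v = √(2gh) = √(2×6.6×42) = 23.55 m/s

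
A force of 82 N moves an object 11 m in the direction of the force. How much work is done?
W = Fd = 82×11 = 902.0 J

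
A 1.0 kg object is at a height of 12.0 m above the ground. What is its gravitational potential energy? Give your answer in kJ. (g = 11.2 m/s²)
PE = mgh = 1 kg × 11.2 m/s² × 12 m = 134.4 J = 0.1344 kJ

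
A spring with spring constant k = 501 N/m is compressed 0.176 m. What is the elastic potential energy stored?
PE = ½kx² = ½×501×0.176² = 7.759 J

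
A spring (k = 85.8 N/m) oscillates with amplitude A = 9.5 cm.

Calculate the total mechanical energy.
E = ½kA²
E = ½kA² = ½×85.8×(0.095)² = 0.3872 J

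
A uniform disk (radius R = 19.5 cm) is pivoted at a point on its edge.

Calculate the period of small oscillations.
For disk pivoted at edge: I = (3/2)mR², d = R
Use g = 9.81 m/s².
I/m = (3/2)R² = 0.05704 m²; d = R = 0.195 m
T = 2π√((3/2)R²/(gR)) = 2π√(3R/(2g)) = 1.085 s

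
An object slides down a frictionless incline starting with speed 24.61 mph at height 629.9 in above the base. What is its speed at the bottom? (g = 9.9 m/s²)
½mv₀² + mgh = ½mv² → v = √(v₀² + 2gh) = √(11² + 2×9.9×16) = 20.92 m/s = 46.81 mph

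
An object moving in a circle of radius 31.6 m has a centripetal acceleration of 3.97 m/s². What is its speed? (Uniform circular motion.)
v = √(a_c × r) = √(3.97 × 31.6) = 11.2 m/s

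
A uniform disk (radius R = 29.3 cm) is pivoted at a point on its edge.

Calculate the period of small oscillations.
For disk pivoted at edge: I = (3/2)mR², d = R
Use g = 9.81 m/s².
I/m = (3/2)R² = 0.1288 m²; d = R = 0.293 m
T = 2π√((3/2)R²/(gR)) = 2π√(3R/(2g)) = 1.33 s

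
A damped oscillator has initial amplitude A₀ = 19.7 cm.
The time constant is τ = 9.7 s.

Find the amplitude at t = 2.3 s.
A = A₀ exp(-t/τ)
A = A₀ exp(−t/τ) = 19.7×exp(−2.3/9.7) = 15.54 cm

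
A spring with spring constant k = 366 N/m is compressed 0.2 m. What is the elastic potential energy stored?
PE = ½kx² = ½×366×0.2² = 7.32 J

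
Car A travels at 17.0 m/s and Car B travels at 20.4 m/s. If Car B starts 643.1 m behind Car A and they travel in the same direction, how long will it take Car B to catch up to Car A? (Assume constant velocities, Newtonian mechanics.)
Relative speed: v_rel = 20.4 - 17.0 = 3.4 m/s
Time to catch: t = d₀/v_rel = 643.1/3.4 = 189.15 s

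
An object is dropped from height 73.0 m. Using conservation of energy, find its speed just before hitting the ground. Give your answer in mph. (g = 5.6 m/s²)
mgh = ½mv² → v = √(2gh) = √(2×5.6×73) = 28.59 m/s = 63.96 mph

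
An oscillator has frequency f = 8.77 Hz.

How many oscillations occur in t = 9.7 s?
n = f×t = 8.77×9.7 = 85.07 oscillations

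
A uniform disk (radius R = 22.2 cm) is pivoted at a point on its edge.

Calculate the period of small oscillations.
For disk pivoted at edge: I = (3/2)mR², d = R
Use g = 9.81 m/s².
I/m = (3/2)R² = 0.07393 m²; d = R = 0.222 m
T = 2π√((3/2)R²/(gR)) = 2π√(3R/(2g)) = 1.158 s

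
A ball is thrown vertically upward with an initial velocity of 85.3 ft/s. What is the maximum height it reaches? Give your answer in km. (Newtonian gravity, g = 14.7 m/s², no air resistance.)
h_max = v₀²/(2g) (with unit conversion) = 0.02299 km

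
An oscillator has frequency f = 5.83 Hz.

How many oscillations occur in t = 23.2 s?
n = f×t = 5.83×23.2 = 135.3 oscillations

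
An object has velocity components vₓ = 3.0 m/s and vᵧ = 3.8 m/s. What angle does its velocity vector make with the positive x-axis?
θ = arctan(vᵧ/vₓ) = arctan(3.8/3.0) = 51.71°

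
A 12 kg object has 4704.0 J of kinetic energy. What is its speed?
KE = ½mv² → v = √(2KE/m) = √(2×4704.0/12) = 28.0 m/s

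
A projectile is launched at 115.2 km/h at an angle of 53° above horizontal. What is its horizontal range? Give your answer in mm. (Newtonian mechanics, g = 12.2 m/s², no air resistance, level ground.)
R = v₀² sin(2θ) / g (with unit conversion) = 80680.0 mm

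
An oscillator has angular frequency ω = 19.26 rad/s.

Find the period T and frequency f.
T = 2π/ω = 2π/19.26 = 0.3262 s; f = ω/2π = 3.065 Hz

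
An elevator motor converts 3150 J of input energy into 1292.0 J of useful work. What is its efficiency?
η = W_out/W_in = 1292.0/3150 = 0.4102 = 41.02%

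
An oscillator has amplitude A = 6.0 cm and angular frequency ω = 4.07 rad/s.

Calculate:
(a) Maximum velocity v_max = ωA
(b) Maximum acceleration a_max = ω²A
v_max = ωA = 4.07×0.06 = 0.2442 m/s
a_max = ω²A = 4.07²×0.06 = 0.9939 m/s²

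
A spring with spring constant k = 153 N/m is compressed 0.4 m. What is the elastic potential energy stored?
PE = ½kx² = ½×153×0.4² = 12.24 J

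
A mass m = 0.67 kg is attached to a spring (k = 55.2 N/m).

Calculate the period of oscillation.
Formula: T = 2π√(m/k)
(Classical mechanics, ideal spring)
T = 2π√(m/k) = 2π√(0.67/55.2) = 0.6922 s; f = 1/T = 1.445 Hz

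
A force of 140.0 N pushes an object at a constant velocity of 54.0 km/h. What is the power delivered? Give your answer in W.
P = Fv = 140 N × 15 m/s = 2100 W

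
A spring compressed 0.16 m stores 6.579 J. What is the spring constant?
PE = ½kx² → k = 2PE/x² = 2×6.579/0.16² = 514.0 N/m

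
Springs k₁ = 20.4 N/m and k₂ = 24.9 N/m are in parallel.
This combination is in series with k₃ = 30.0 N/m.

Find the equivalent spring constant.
k₁₂ = k₁ + k₂ = 45.3 N/m (parallel)
1/k_eq = 1/k₁₂ + 1/k₃ → k_eq = 18.05 N/m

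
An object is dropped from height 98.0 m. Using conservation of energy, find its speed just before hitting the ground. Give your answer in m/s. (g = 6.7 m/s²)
mgh = ½mv² → v = √(2gh) = √(2×6.7×98) = 36.24 m/s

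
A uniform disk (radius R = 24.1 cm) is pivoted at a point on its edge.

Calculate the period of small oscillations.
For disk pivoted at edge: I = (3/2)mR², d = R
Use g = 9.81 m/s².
I/m = (3/2)R² = 0.08712 m²; d = R = 0.241 m
T = 2π√((3/2)R²/(gR)) = 2π√(3R/(2g)) = 1.206 s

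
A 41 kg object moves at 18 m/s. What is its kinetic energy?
KE = ½mv² = ½×41×18² = 6642.0 J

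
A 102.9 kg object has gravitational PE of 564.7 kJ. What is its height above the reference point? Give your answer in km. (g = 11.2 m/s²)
PE = mgh → h = PE/(mg) = 5.647e+05 J / (102.9 kg × 11.2 m/s²) = 490 m = 0.49 km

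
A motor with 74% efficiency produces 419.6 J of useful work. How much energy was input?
W_in = W_out/η = 419.6/0.74 = 567.03 J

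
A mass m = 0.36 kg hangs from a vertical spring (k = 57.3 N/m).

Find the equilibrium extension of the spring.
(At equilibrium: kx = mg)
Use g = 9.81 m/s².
x_eq = mg/k = 0.36×9.81/57.3 = 0.06163 m = 6.163 cm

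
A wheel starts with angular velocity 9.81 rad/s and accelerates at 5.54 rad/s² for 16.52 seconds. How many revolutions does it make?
θ = ω₀t + ½αt² = 9.81×16.52 + ½×5.54×16.52² = 918.02 rad
Revolutions = θ/(2π) = 918.02/(2π) = 146.11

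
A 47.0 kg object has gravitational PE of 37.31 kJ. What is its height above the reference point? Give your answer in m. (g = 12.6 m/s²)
PE = mgh → h = PE/(mg) = 3.731e+04 J / (47 kg × 12.6 m/s²) = 63 m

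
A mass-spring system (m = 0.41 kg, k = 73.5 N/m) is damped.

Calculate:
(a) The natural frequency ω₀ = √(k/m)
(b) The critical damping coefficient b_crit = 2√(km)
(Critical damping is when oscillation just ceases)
ω₀ = √(k/m) = √(73.5/0.41) = 13.39 rad/s
b_crit = 2√(km) = 2√(73.5×0.41) = 10.98 kg/s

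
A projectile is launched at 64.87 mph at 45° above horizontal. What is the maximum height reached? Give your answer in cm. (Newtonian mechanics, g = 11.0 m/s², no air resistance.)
H = v₀²sin²(θ)/(2g) (with unit conversion) = 1911.0 cm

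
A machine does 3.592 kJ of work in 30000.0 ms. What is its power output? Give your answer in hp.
P = W/t = 3592 J / 30 s = 119.7 W = 0.1606 hp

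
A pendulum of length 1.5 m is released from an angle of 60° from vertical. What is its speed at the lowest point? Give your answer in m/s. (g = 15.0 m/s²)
h = L(1 − cosθ) = 1.5×(1 − cos60°) = 0.75 m
v = √(2gh) = √(2×15.0×0.75) = 4.743 m/s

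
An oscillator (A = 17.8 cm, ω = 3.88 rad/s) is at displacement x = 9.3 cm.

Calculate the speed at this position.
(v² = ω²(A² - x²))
v = ω√(A² − x²) = 3.88×√(0.178² − 0.093²) = 0.5889 m/s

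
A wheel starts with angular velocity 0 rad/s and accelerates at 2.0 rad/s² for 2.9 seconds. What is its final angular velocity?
ω = ω₀ + αt = 0 + 2.0 × 2.9 = 5.8 rad/s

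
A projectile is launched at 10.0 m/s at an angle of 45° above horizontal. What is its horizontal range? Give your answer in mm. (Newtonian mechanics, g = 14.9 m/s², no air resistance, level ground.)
R = v₀² sin(2θ) / g (with unit conversion) = 6711.0 mm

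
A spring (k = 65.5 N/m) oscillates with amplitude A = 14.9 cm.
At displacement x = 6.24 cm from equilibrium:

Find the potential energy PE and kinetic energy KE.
E_total = ½kA² = ½×65.5×(0.149)² = 0.7271 J
PE = ½kx² = ½×65.5×(0.0624)² = 0.1275 J
KE = E_total − PE = 0.5996 J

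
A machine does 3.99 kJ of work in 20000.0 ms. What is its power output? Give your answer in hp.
P = W/t = 3990 J / 20 s = 199.5 W = 0.2675 hp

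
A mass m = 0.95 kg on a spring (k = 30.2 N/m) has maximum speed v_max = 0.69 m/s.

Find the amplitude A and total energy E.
½mv²_max = ½kA² → A = v_max√(m/k) = 0.69×√(0.95/30.2) = 0.1224 m = 12.24 cm
E = ½mv²_max = ½×0.95×0.69² = 0.2261 J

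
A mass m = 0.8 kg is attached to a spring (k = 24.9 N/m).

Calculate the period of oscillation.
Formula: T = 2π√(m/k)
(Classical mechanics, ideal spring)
T = 2π√(m/k) = 2π√(0.8/24.9) = 1.126 s; f = 1/T = 0.8879 Hz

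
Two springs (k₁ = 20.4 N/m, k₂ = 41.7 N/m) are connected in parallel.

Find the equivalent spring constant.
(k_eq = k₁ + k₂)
k_eq = k₁ + k₂ = 20.4 + 41.7 = 62.1 N/m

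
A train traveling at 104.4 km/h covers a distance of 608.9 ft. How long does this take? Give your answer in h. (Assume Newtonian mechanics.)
t = d/v (with unit conversion) = 0.001778 h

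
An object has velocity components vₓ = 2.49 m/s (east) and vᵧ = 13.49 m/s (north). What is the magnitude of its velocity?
|v| = √(vₓ² + vᵧ²) = √(2.49² + 13.49²) = √(188.18) = 13.72 m/s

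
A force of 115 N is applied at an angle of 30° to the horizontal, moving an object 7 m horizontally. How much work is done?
W = Fd cosθ = 115×7×cos(30°) = 697.15 J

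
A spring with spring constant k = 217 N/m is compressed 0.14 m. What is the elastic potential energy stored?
PE = ½kx² = ½×217×0.14² = 2.127 J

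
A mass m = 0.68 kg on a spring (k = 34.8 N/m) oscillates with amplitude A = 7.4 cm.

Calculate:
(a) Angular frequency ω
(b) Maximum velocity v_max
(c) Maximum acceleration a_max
ω = √(k/m) = √(34.8/0.68) = 7.154 rad/s
v_max = ωA = 7.154×0.074 = 0.5294 m/s
a_max = ω²A = 7.154²×0.074 = 3.787 m/s²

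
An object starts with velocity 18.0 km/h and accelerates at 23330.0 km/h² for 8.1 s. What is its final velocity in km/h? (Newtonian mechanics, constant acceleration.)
v = v₀ + at (with unit conversion) = 70.49 km/h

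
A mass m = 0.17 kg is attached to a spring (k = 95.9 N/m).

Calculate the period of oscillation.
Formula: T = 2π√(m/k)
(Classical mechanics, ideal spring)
T = 2π√(m/k) = 2π√(0.17/95.9) = 0.2645 s; f = 1/T = 3.78 Hz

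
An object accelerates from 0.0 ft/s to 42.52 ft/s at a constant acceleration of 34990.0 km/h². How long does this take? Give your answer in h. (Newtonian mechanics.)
t = (v - v₀)/a (with unit conversion) = 0.001333 h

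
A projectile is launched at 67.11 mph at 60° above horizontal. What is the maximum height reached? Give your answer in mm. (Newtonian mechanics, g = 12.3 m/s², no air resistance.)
H = v₀²sin²(θ)/(2g) (with unit conversion) = 27440.0 mm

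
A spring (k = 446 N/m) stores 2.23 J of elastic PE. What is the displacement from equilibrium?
PE = ½kx² → x = √(2PE/k) = √(2×2.23/446) = 0.1 m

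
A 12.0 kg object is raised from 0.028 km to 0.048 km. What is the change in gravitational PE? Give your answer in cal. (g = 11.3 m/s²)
ΔPE = mg(h₂ − h₁) = 12 kg × 11.3 m/s² × (48 − 28) m = 2712 J = 648.2 cal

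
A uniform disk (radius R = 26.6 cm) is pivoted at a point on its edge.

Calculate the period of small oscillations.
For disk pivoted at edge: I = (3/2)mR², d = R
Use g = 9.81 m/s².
I/m = (3/2)R² = 0.1061 m²; d = R = 0.266 m
T = 2π√((3/2)R²/(gR)) = 2π√(3R/(2g)) = 1.267 s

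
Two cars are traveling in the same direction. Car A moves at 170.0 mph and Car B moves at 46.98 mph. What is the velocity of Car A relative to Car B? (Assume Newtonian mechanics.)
v_rel = v_A - v_B = 170.0 - 46.98 = 123.0 mph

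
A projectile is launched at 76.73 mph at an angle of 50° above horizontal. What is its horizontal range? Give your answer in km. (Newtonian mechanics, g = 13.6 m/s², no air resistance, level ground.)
R = v₀² sin(2θ) / g (with unit conversion) = 0.0852 km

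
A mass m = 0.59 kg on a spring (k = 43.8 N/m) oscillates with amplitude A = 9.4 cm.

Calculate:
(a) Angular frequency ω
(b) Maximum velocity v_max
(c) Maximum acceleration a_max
ω = √(k/m) = √(43.8/0.59) = 8.616 rad/s
v_max = ωA = 8.616×0.094 = 0.8099 m/s
a_max = ω²A = 8.616²×0.094 = 6.978 m/s²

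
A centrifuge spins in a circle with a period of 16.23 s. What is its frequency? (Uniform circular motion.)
f = 1/T = 1/16.23 = 0.0616 Hz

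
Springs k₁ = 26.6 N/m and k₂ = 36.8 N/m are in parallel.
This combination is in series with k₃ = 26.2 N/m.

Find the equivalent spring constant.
k₁₂ = k₁ + k₂ = 63.4 N/m (parallel)
1/k_eq = 1/k₁₂ + 1/k₃ → k_eq = 18.54 N/m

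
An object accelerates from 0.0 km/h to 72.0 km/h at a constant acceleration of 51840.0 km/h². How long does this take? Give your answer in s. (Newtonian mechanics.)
t = (v - v₀)/a (with unit conversion) = 5.0 s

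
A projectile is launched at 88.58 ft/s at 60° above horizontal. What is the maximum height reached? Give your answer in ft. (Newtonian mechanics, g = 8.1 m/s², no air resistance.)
H = v₀²sin²(θ)/(2g) (with unit conversion) = 110.7 ft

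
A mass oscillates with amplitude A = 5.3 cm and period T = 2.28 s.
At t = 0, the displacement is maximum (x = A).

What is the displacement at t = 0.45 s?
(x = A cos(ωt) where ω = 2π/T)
ω = 2π/T = 2π/2.28 = 2.756 rad/s
x = A cos(ωt) = 5.3×cos(2.756×0.45) = 1.721 cm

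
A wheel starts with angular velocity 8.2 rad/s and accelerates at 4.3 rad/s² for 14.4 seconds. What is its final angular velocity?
ω = ω₀ + αt = 8.2 + 4.3 × 14.4 = 70.12 rad/s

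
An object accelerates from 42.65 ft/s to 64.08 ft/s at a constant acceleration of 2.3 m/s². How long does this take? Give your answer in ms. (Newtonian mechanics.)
t = (v - v₀)/a (with unit conversion) = 2840.0 ms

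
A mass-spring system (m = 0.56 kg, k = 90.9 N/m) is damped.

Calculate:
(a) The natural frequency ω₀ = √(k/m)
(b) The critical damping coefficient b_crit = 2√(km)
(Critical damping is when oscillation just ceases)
ω₀ = √(k/m) = √(90.9/0.56) = 12.74 rad/s
b_crit = 2√(km) = 2√(90.9×0.56) = 14.27 kg/s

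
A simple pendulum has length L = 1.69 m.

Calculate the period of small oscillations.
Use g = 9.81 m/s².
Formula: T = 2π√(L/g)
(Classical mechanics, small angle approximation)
T = 2π√(L/g) = 2π√(1.69/9.81) = 2.608 s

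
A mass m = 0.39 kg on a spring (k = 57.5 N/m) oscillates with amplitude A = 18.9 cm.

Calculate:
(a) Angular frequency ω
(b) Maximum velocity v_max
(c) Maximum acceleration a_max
ω = √(k/m) = √(57.5/0.39) = 12.14 rad/s
v_max = ωA = 12.14×0.189 = 2.295 m/s
a_max = ω²A = 12.14²×0.189 = 27.87 m/s²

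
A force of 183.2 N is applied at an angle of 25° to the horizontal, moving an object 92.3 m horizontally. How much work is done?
W = Fd cosθ = 183.2×92.3×cos(25°) = 15325.0 J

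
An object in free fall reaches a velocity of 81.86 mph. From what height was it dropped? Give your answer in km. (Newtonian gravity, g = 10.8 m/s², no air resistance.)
h = v²/(2g) (with unit conversion) = 0.062 km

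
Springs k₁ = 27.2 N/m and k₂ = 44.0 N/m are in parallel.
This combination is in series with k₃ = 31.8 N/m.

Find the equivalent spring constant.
k₁₂ = k₁ + k₂ = 71.2 N/m (parallel)
1/k_eq = 1/k₁₂ + 1/k₃ → k_eq = 21.98 N/m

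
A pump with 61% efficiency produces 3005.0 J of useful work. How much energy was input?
W_in = W_out/η = 3005.0/0.61 = 4926.2 J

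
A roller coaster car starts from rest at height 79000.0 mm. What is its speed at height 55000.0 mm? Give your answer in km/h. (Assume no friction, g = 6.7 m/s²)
mgh₁ = ½mv₂² + mgh₂ → v₂ = √(2g(h₁−h₂)) = √(2×6.7×(79−55)) = 17.93 m/s = 64.56 km/h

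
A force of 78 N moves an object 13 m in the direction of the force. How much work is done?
W = Fd = 78×13 = 1014.0 J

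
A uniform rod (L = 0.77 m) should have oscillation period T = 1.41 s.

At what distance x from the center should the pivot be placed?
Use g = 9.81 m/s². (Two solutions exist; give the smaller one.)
T = 2π√((L²/12 + x²)/(gx)). Let c = T²g/(4π²) = 0.494.
x² − cx + L²/12 = 0 → x = (c − √(c² − L²/3))/2 = 0.1393 m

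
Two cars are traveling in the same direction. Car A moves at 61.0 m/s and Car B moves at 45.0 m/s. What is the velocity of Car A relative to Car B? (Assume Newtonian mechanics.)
v_rel = v_A - v_B = 61.0 - 45.0 = 16.0 m/s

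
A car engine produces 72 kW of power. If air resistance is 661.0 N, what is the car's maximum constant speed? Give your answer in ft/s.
P = Fv → v = P/F = 72000 W / 661 N = 108.9 m/s = 357.4 ft/s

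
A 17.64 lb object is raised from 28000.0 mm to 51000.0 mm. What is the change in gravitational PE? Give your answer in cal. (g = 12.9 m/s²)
ΔPE = mg(h₂ − h₁) = 8.001 kg × 12.9 m/s² × (51 − 28) m = 2374 J = 567.4 cal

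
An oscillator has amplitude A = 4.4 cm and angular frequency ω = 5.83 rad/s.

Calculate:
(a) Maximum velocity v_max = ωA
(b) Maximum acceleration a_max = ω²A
v_max = ωA = 5.83×0.044 = 0.2565 m/s
a_max = ω²A = 5.83²×0.044 = 1.496 m/s²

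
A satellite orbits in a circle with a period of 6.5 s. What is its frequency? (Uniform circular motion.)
f = 1/T = 1/6.5 = 0.1538 Hz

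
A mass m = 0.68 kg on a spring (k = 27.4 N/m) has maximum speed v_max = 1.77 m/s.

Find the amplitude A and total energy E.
½mv²_max = ½kA² → A = v_max√(m/k) = 1.77×√(0.68/27.4) = 0.2788 m = 27.88 cm
E = ½mv²_max = ½×0.68×1.77² = 1.065 J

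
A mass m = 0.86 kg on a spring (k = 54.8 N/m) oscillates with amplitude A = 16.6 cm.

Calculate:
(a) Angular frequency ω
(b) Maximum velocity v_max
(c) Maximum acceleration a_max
ω = √(k/m) = √(54.8/0.86) = 7.983 rad/s
v_max = ωA = 7.983×0.166 = 1.325 m/s
a_max = ω²A = 7.983²×0.166 = 10.58 m/s²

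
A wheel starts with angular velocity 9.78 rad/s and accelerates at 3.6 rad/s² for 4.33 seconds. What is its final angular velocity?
ω = ω₀ + αt = 9.78 + 3.6 × 4.33 = 25.37 rad/s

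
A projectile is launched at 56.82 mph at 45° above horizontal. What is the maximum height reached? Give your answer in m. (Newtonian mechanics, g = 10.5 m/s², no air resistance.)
H = v₀²sin²(θ)/(2g) (with unit conversion) = 15.36 m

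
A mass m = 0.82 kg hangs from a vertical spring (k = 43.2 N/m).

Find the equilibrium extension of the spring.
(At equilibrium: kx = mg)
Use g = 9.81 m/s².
x_eq = mg/k = 0.82×9.81/43.2 = 0.1862 m = 18.62 cm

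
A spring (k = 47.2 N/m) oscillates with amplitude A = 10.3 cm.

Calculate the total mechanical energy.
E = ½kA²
E = ½kA² = ½×47.2×(0.103)² = 0.2504 J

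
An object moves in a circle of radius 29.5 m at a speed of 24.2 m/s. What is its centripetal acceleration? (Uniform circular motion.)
a_c = v²/r = 24.2²/29.5 = 585.64/29.5 = 19.85 m/s²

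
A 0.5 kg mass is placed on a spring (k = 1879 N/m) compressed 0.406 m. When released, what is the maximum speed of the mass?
½kx² = ½mv² → v = x√(k/m) = 0.406×√(1879/0.5) = 24.89 m/s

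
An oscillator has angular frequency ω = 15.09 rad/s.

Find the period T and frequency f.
T = 2π/ω = 2π/15.09 = 0.4164 s; f = ω/2π = 2.402 Hz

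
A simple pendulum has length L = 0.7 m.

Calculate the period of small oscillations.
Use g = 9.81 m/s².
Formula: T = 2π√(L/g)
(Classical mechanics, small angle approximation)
T = 2π√(L/g) = 2π√(0.7/9.81) = 1.678 s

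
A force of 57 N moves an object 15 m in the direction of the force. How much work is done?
W = Fd = 57×15 = 855.0 J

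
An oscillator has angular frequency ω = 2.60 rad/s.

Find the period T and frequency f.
T = 2π/ω = 2π/2.6 = 2.417 s; f = ω/2π = 0.4138 Hz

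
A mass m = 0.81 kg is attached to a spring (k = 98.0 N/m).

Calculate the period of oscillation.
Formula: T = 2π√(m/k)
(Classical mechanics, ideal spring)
T = 2π√(m/k) = 2π√(0.81/98.0) = 0.5712 s; f = 1/T = 1.751 Hz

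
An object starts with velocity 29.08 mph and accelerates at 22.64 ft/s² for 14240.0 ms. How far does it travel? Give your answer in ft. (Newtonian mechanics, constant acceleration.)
d = v₀t + ½at² (with unit conversion) = 2903.0 ft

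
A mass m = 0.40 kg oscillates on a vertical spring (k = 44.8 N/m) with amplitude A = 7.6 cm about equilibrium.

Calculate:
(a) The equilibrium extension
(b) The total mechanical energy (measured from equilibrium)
x_eq = mg/k = 0.4×9.81/44.8 = 0.08759 m = 8.759 cm
E = ½kA² = ½×44.8×(0.076)² = 0.1294 J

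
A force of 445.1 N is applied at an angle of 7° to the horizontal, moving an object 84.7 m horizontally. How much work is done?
W = Fd cosθ = 445.1×84.7×cos(7°) = 37419.0 J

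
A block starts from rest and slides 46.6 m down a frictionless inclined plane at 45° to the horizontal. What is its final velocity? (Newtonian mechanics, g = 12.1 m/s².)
a = g sin(θ) = 12.1 × sin(45°) = 8.56 m/s²
v = √(2ad) = √(2 × 8.56 × 46.6) = 28.24 m/s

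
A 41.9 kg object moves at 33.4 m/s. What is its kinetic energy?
KE = ½mv² = ½×41.9×33.4² = 23370.98 J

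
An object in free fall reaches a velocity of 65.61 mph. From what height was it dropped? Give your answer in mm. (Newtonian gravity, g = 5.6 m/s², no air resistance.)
h = v²/(2g) (with unit conversion) = 76810.0 mm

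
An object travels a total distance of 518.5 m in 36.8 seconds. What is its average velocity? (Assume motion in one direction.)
v_avg = Δd / Δt = 518.5 / 36.8 = 14.09 m/s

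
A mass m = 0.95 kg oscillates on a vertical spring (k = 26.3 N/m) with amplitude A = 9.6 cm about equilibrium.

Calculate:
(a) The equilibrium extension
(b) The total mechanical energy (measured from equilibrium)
x_eq = mg/k = 0.95×9.81/26.3 = 0.3544 m = 35.44 cm
E = ½kA² = ½×26.3×(0.096)² = 0.1212 J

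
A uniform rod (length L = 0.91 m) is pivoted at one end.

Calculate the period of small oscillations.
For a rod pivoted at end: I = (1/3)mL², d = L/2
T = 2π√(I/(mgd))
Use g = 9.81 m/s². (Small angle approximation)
I/m = (1/3)L² = 0.276 m²; d = L/2 = 0.455 m
T = 2π√(I/(mgd)) = 2π√(0.276/(9.81×0.455)) = 1.563 s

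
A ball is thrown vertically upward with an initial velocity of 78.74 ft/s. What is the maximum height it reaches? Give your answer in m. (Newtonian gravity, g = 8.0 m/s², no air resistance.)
h_max = v₀²/(2g) (with unit conversion) = 36.0 m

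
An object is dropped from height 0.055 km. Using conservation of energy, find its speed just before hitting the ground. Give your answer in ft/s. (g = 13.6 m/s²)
mgh = ½mv² → v = √(2gh) = √(2×13.6×55) = 38.68 m/s = 126.9 ft/s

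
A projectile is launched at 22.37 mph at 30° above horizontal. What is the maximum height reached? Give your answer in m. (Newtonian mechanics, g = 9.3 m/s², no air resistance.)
H = v₀²sin²(θ)/(2g) (with unit conversion) = 1.344 m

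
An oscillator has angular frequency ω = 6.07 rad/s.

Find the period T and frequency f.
T = 2π/ω = 2π/6.07 = 1.035 s; f = ω/2π = 0.9661 Hz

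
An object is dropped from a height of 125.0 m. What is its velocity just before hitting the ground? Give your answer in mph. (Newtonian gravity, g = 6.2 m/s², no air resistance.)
v = √(2gh) (with unit conversion) = 88.07 mph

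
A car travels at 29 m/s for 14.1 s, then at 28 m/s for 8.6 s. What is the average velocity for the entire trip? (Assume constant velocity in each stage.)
d₁ = v₁t₁ = 29 × 14.1 = 408.9 m
d₂ = v₂t₂ = 28 × 8.6 = 240.8 m
d_total = 649.7 m, t_total = 22.7 s
v_avg = d_total/t_total = 649.7/22.7 = 28.62 m/s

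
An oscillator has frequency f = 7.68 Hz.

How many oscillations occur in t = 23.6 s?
n = f×t = 7.68×23.6 = 181.2 oscillations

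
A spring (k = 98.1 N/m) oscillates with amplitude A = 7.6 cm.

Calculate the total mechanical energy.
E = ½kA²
E = ½kA² = ½×98.1×(0.076)² = 0.2833 J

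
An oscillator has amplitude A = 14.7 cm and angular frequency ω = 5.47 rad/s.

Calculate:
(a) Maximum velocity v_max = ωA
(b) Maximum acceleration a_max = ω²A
v_max = ωA = 5.47×0.147 = 0.8041 m/s
a_max = ω²A = 5.47²×0.147 = 4.398 m/s²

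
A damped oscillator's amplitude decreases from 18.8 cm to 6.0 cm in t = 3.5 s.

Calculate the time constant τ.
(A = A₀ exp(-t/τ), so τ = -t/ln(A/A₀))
A/A₀ = 6.0/18.8 = 0.3191; ln(A/A₀) = -1.142
τ = −t/ln(A/A₀) = −3.5/-1.142 = 3.065 s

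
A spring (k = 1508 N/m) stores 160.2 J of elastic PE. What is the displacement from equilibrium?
PE = ½kx² → x = √(2PE/k) = √(2×160.2/1508) = 0.4609 m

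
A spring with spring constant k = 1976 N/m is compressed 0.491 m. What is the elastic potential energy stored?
PE = ½kx² = ½×1976×0.491² = 238.2 J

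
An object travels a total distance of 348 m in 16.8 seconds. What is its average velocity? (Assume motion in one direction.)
v_avg = Δd / Δt = 348 / 16.8 = 20.71 m/s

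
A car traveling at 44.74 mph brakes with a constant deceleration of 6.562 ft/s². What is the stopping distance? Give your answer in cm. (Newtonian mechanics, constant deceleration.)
d = v₀² / (2a) (with unit conversion) = 10000.0 cm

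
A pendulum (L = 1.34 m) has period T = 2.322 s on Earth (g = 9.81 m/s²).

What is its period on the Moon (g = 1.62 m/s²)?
T = 2π√(L/g), so T_moon/T_earth = √(g_earth/g_moon)
T_moon = 2π√(1.34/1.62) = 5.714 s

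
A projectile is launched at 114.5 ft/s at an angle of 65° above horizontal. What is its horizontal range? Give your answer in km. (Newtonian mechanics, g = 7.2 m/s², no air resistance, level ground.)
R = v₀² sin(2θ) / g (with unit conversion) = 0.1296 km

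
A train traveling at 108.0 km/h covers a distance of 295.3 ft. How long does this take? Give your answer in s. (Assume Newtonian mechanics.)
t = d/v (with unit conversion) = 3.0 s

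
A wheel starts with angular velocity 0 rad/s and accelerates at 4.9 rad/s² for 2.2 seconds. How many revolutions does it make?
θ = ω₀t + ½αt² = 0×2.2 + ½×4.9×2.2² = 11.86 rad
Revolutions = θ/(2π) = 11.86/(2π) = 1.89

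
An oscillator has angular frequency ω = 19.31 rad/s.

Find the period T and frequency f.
T = 2π/ω = 2π/19.31 = 0.3254 s; f = ω/2π = 3.073 Hz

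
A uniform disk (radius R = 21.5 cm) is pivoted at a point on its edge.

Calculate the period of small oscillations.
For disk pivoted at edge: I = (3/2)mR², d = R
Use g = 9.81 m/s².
I/m = (3/2)R² = 0.06934 m²; d = R = 0.215 m
T = 2π√((3/2)R²/(gR)) = 2π√(3R/(2g)) = 1.139 s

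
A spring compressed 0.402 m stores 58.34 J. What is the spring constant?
PE = ½kx² → k = 2PE/x² = 2×58.34/0.402² = 722.0 N/m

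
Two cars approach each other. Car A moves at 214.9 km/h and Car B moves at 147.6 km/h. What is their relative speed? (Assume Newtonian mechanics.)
v_rel = v_A + v_B = 214.9 + 147.6 = 362.5 km/h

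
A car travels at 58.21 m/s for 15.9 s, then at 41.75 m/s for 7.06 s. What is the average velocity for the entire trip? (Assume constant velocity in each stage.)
d₁ = v₁t₁ = 58.21 × 15.9 = 925.539 m
d₂ = v₂t₂ = 41.75 × 7.06 = 294.755 m
d_total = 1220.29 m, t_total = 22.96 s
v_avg = d_total/t_total = 1220.29/22.96 = 53.15 m/s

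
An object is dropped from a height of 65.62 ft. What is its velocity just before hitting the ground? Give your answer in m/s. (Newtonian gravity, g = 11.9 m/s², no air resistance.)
v = √(2gh) (with unit conversion) = 21.82 m/s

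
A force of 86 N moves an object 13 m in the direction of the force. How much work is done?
W = Fd = 86×13 = 1118.0 J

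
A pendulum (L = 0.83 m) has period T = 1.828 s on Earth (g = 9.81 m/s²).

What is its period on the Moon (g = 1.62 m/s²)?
T = 2π√(L/g), so T_moon/T_earth = √(g_earth/g_moon)
T_moon = 2π√(0.83/1.62) = 4.497 s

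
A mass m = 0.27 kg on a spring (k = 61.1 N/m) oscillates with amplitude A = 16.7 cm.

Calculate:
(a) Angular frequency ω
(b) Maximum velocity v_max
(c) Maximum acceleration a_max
ω = √(k/m) = √(61.1/0.27) = 15.04 rad/s
v_max = ωA = 15.04×0.167 = 2.512 m/s
a_max = ω²A = 15.04²×0.167 = 37.79 m/s²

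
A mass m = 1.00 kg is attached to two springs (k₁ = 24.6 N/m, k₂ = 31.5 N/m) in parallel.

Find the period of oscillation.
k_eq = k₁+k₂ = 56.1 N/m
T = 2π√(m/k_eq) = 2π√(1.0/56.1) = 0.8389 s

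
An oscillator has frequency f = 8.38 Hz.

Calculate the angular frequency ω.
ω = 2πf = 2π×8.38 = 52.65 rad/s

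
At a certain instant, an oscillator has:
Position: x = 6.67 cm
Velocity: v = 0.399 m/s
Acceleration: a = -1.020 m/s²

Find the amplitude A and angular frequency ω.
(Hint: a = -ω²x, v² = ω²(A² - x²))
a = −ω²x → ω = √(|a|/x) = √(1.02/0.0667) = 3.911 rad/s
v² = ω²(A² − x²) → A = √(x² + v²/ω²) = √(0.0667² + 0.399²/3.911²) = 0.1219 m = 12.19 cm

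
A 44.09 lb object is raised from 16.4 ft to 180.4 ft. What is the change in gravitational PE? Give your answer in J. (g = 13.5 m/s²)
ΔPE = mg(h₂ − h₁) = 20 kg × 13.5 m/s² × (54.99 − 4.999) m = 1.35e+04 J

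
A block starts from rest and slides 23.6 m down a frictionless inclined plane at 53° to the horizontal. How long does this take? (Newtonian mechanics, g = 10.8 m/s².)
a = g sin(θ) = 10.8 × sin(53°) = 8.63 m/s²
t = √(2d/a) = √(2 × 23.6 / 8.63) = 2.34 s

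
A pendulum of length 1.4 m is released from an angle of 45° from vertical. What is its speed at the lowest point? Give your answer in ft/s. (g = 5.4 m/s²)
h = L(1 − cosθ) = 1.4×(1 − cos45°) = 0.4101 m
v = √(2gh) = √(2×5.4×0.4101) = 2.104 m/s = 6.904 ft/s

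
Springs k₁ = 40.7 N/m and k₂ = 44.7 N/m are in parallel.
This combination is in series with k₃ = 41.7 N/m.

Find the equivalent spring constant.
k₁₂ = k₁ + k₂ = 85.4 N/m (parallel)
1/k_eq = 1/k₁₂ + 1/k₃ → k_eq = 28.02 N/m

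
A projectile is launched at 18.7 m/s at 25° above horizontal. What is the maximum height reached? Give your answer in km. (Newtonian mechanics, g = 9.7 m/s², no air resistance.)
H = v₀²sin²(θ)/(2g) (with unit conversion) = 0.003219 km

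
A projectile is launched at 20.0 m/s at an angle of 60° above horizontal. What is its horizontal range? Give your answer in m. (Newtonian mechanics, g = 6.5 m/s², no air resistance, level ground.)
R = v₀² sin(2θ) / g = 53.29 m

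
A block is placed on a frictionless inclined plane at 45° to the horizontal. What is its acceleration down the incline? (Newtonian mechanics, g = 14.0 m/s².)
a = g sin(θ) = 14.0 × sin(45°) = 14.0 × 0.7071 = 9.9 m/s²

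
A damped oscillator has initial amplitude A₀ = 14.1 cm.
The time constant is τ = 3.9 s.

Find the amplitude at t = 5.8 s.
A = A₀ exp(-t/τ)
A = A₀ exp(−t/τ) = 14.1×exp(−5.8/3.9) = 3.187 cm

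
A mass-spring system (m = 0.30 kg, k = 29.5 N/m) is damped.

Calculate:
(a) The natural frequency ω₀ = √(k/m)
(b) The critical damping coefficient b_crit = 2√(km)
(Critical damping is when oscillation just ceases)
ω₀ = √(k/m) = √(29.5/0.3) = 9.916 rad/s
b_crit = 2√(km) = 2√(29.5×0.3) = 5.95 kg/s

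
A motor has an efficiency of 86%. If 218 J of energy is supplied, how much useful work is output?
W_out = η × W_in = 0.86 × 218 = 187.48 J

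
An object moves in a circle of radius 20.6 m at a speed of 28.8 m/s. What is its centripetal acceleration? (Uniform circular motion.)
a_c = v²/r = 28.8²/20.6 = 829.44/20.6 = 40.26 m/s²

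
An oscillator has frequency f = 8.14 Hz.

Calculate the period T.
T = 1/f = 1/8.14 = 0.1229 s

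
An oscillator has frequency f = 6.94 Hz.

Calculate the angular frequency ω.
ω = 2πf = 2π×6.94 = 43.61 rad/s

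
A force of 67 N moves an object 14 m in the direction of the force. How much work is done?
W = Fd = 67×14 = 938.0 J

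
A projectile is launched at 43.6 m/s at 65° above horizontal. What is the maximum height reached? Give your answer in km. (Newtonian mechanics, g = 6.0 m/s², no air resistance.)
H = v₀²sin²(θ)/(2g) (with unit conversion) = 0.1301 km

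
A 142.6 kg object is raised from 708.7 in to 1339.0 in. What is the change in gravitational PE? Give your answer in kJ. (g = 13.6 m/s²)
ΔPE = mg(h₂ − h₁) = 142.6 kg × 13.6 m/s² × (34.01 − 18) m = 3.105e+04 J = 31.05 kJ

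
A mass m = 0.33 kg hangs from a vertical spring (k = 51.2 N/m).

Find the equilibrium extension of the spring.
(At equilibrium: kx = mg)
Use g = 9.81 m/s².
x_eq = mg/k = 0.33×9.81/51.2 = 0.06323 m = 6.323 cm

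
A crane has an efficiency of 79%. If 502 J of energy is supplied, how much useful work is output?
W_out = η × W_in = 0.79 × 502 = 396.58 J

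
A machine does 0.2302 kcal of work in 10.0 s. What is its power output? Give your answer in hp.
P = W/t = 963.2 J / 10 s = 96.32 W = 0.1292 hp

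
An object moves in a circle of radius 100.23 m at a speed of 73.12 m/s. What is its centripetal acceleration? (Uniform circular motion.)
a_c = v²/r = 73.12²/100.23 = 5346.53/100.23 = 53.34 m/s²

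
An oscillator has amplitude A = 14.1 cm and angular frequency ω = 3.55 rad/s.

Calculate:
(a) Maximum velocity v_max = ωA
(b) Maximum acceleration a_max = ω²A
v_max = ωA = 3.55×0.141 = 0.5006 m/s
a_max = ω²A = 3.55²×0.141 = 1.777 m/s²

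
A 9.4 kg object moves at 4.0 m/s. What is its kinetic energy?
KE = ½mv² = ½×9.4×4.0² = 75.2 J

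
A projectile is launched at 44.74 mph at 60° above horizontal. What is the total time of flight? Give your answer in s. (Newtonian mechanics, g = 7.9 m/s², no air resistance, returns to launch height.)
T = 2v₀sin(θ)/g (with unit conversion) = 4.385 s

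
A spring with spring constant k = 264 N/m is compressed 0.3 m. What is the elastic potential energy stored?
PE = ½kx² = ½×264×0.3² = 11.88 J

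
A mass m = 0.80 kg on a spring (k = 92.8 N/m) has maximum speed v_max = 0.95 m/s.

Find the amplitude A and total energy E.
½mv²_max = ½kA² → A = v_max√(m/k) = 0.95×√(0.8/92.8) = 0.08821 m = 8.821 cm
E = ½mv²_max = ½×0.8×0.95² = 0.361 J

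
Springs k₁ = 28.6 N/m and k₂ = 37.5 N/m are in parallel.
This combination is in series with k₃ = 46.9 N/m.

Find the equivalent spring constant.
k₁₂ = k₁ + k₂ = 66.1 N/m (parallel)
1/k_eq = 1/k₁₂ + 1/k₃ → k_eq = 27.43 N/m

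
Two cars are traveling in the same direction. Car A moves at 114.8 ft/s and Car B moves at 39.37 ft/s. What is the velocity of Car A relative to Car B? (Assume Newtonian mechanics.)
v_rel = v_A - v_B = 114.8 - 39.37 = 75.43 ft/s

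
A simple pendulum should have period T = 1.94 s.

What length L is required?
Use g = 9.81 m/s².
T = 2π√(L/g) → L = g(T/2π)² = 9.81×(1.94/2π)² = 0.9352 m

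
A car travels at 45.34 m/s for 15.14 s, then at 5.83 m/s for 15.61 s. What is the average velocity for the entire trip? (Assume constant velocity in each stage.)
d₁ = v₁t₁ = 45.34 × 15.14 = 686.448 m
d₂ = v₂t₂ = 5.83 × 15.61 = 91.0063 m
d_total = 777.45 m, t_total = 30.75 s
v_avg = d_total/t_total = 777.45/30.75 = 25.28 m/s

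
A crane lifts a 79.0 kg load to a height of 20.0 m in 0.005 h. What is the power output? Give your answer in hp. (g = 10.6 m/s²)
W = mgh = 79×10.6×20 = 1.675e+04 J
P = W/t = 1.675e+04/18 = 930.4 W = 1.248 hp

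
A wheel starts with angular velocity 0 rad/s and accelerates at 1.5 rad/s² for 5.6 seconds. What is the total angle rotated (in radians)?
θ = ω₀t + ½αt² = 0×5.6 + ½×1.5×5.6² = 23.52 rad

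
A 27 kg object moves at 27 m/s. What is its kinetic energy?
KE = ½mv² = ½×27×27² = 9841.5 J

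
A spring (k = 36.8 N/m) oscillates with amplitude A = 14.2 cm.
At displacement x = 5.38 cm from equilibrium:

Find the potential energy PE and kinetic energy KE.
E_total = ½kA² = ½×36.8×(0.142)² = 0.371 J
PE = ½kx² = ½×36.8×(0.0538)² = 0.05326 J
KE = E_total − PE = 0.3178 J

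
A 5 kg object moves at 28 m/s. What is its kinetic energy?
KE = ½mv² = ½×5×28² = 1960.0 J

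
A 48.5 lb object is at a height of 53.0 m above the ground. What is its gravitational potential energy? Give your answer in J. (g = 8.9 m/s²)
PE = mgh = 22 kg × 8.9 m/s² × 53 m = 1.038e+04 J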